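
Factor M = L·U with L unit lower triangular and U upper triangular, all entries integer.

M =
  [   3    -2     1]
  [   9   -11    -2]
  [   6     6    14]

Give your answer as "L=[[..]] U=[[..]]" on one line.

L=[[1,0,0],[3,1,0],[2,-2,1]] U=[[3,-2,1],[0,-5,-5],[0,0,2]]

  r1 -= 3·r0 → [0,-5,-5]
  r2 -= 2·r0 → [0,10,12]
  r2 -= -2·r1 → [0,0,2]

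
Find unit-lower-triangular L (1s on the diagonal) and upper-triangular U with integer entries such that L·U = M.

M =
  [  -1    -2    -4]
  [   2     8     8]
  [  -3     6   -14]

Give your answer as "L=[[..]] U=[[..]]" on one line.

L=[[1,0,0],[-2,1,0],[3,3,1]] U=[[-1,-2,-4],[0,4,0],[0,0,-2]]

  row1 -= -2·row0 → [0,4,0]
  row2 -= 3·row0 → [0,12,-2]
  row2 -= 3·row1 → [0,0,-2]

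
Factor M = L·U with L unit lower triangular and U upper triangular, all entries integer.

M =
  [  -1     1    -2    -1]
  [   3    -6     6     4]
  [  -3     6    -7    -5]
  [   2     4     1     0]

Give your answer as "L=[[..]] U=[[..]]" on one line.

L=[[1,0,0,0],[-3,1,0,0],[3,-1,1,0],[-2,-2,3,1]] U=[[-1,1,-2,-1],[0,-3,0,1],[0,0,-1,-1],[0,0,0,3]]

  row1 -= -3·row0 → [0,-3,0,1]
  row2 -= 3·row0 → [0,3,-1,-2]
  row3 -= -2·row0 → [0,6,-3,-2]
  row2 -= -1·row1 → [0,0,-1,-1]
  row3 -= -2·row1 → [0,0,-3,0]
  row3 -= 3·row2 → [0,0,0,3]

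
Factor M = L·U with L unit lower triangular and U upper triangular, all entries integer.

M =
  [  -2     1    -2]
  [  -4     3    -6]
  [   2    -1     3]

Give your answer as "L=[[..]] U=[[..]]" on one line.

L=[[1,0,0],[2,1,0],[-1,0,1]] U=[[-2,1,-2],[0,1,-2],[0,0,1]]

  R1 -= 2·R0 → [0,1,-2]
  R2 -= -1·R0 → [0,0,1]
  R2 -= 0·R1 → [0,0,1]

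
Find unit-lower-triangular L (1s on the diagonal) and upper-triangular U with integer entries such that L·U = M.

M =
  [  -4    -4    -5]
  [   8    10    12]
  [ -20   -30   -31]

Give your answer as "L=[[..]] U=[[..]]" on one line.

L=[[1,0,0],[-2,1,0],[5,-5,1]] U=[[-4,-4,-5],[0,2,2],[0,0,4]]

  R1 -= -2·R0 → [0,2,2]
  R2 -= 5·R0 → [0,-10,-6]
  R2 -= -5·R1 → [0,0,4]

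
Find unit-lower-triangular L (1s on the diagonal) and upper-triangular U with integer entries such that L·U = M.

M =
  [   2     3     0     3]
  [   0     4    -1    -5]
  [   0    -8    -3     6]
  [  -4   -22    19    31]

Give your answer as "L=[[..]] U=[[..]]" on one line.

  r1 -= 0·r0 → [0,4,-1,-5]
  r2 -= 0·r0 → [0,-8,-3,6]
  r3 -= -2·r0 → [0,-16,19,37]
  r2 -= -2·r1 → [0,0,-5,-4]
  r3 -= -4·r1 → [0,0,15,17]
  r3 -= -3·r2 → [0,0,0,5]

L=[[1,0,0,0],[0,1,0,0],[0,-2,1,0],[-2,-4,-3,1]] U=[[2,3,0,3],[0,4,-1,-5],[0,0,-5,-4],[0,0,0,5]]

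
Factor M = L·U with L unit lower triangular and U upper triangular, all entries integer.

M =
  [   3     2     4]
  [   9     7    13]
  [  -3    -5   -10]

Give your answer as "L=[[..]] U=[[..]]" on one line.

L=[[1,0,0],[3,1,0],[-1,-3,1]] U=[[3,2,4],[0,1,1],[0,0,-3]]

  R1 -= 3·R0 → [0,1,1]
  R2 -= -1·R0 → [0,-3,-6]
  R2 -= -3·R1 → [0,0,-3]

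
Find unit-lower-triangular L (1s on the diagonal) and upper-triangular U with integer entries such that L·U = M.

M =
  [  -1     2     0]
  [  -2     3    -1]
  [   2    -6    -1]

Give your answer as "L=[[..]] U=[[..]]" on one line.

  r1 -= 2·r0 → [0,-1,-1]
  r2 -= -2·r0 → [0,-2,-1]
  r2 -= 2·r1 → [0,0,1]

L=[[1,0,0],[2,1,0],[-2,2,1]] U=[[-1,2,0],[0,-1,-1],[0,0,1]]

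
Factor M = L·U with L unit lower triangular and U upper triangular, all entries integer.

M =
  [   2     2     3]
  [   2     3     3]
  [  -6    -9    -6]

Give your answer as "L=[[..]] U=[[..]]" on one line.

L=[[1,0,0],[1,1,0],[-3,-3,1]] U=[[2,2,3],[0,1,0],[0,0,3]]

  r1 -= 1·r0 → [0,1,0]
  r2 -= -3·r0 → [0,-3,3]
  r2 -= -3·r1 → [0,0,3]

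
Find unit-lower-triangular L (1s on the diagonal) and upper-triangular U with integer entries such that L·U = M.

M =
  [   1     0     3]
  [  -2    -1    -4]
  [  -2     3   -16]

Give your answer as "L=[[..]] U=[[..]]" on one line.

  r1 -= -2·r0 → [0,-1,2]
  r2 -= -2·r0 → [0,3,-10]
  r2 -= -3·r1 → [0,0,-4]

L=[[1,0,0],[-2,1,0],[-2,-3,1]] U=[[1,0,3],[0,-1,2],[0,0,-4]]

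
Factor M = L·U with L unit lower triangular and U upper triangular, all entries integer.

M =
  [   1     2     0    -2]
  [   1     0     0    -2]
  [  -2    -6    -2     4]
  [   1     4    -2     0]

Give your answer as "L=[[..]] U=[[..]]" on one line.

L=[[1,0,0,0],[1,1,0,0],[-2,1,1,0],[1,-1,1,1]] U=[[1,2,0,-2],[0,-2,0,0],[0,0,-2,0],[0,0,0,2]]

  r1 -= 1·r0 → [0,-2,0,0]
  r2 -= -2·r0 → [0,-2,-2,0]
  r3 -= 1·r0 → [0,2,-2,2]
  r2 -= 1·r1 → [0,0,-2,0]
  r3 -= -1·r1 → [0,0,-2,2]
  r3 -= 1·r2 → [0,0,0,2]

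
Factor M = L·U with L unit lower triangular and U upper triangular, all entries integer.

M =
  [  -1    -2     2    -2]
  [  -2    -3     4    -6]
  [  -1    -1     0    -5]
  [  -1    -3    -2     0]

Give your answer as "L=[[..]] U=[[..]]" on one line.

  R1 -= 2·R0 → [0,1,0,-2]
  R2 -= 1·R0 → [0,1,-2,-3]
  R3 -= 1·R0 → [0,-1,-4,2]
  R2 -= 1·R1 → [0,0,-2,-1]
  R3 -= -1·R1 → [0,0,-4,0]
  R3 -= 2·R2 → [0,0,0,2]

L=[[1,0,0,0],[2,1,0,0],[1,1,1,0],[1,-1,2,1]] U=[[-1,-2,2,-2],[0,1,0,-2],[0,0,-2,-1],[0,0,0,2]]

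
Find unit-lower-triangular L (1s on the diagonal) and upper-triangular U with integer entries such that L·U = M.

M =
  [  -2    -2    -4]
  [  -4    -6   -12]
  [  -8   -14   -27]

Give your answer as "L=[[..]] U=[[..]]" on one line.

  R1 -= 2·R0 → [0,-2,-4]
  R2 -= 4·R0 → [0,-6,-11]
  R2 -= 3·R1 → [0,0,1]

L=[[1,0,0],[2,1,0],[4,3,1]] U=[[-2,-2,-4],[0,-2,-4],[0,0,1]]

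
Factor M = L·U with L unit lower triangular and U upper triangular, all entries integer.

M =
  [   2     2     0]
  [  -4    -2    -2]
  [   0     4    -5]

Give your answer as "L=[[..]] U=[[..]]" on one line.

L=[[1,0,0],[-2,1,0],[0,2,1]] U=[[2,2,0],[0,2,-2],[0,0,-1]]

  row1 -= -2·row0 → [0,2,-2]
  row2 -= 0·row0 → [0,4,-5]
  row2 -= 2·row1 → [0,0,-1]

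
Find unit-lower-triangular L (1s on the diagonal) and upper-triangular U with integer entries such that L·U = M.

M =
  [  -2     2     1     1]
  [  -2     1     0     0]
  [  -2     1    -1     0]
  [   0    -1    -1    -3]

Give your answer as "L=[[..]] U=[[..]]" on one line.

L=[[1,0,0,0],[1,1,0,0],[1,1,1,0],[0,1,0,1]] U=[[-2,2,1,1],[0,-1,-1,-1],[0,0,-1,0],[0,0,0,-2]]

  r1 -= 1·r0 → [0,-1,-1,-1]
  r2 -= 1·r0 → [0,-1,-2,-1]
  r3 -= 0·r0 → [0,-1,-1,-3]
  r2 -= 1·r1 → [0,0,-1,0]
  r3 -= 1·r1 → [0,0,0,-2]
  r3 -= 0·r2 → [0,0,0,-2]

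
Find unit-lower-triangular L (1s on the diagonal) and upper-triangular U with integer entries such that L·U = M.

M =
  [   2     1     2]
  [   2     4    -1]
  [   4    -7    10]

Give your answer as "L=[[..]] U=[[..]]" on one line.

  R1 -= 1·R0 → [0,3,-3]
  R2 -= 2·R0 → [0,-9,6]
  R2 -= -3·R1 → [0,0,-3]

L=[[1,0,0],[1,1,0],[2,-3,1]] U=[[2,1,2],[0,3,-3],[0,0,-3]]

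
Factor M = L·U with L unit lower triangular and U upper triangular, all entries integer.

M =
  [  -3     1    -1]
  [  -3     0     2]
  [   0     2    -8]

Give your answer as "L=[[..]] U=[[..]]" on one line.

  R1 -= 1·R0 → [0,-1,3]
  R2 -= 0·R0 → [0,2,-8]
  R2 -= -2·R1 → [0,0,-2]

L=[[1,0,0],[1,1,0],[0,-2,1]] U=[[-3,1,-1],[0,-1,3],[0,0,-2]]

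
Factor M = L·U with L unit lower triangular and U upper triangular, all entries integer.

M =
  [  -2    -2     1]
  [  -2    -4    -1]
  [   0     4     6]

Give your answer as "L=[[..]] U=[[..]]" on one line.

L=[[1,0,0],[1,1,0],[0,-2,1]] U=[[-2,-2,1],[0,-2,-2],[0,0,2]]

  row1 -= 1·row0 → [0,-2,-2]
  row2 -= 0·row0 → [0,4,6]
  row2 -= -2·row1 → [0,0,2]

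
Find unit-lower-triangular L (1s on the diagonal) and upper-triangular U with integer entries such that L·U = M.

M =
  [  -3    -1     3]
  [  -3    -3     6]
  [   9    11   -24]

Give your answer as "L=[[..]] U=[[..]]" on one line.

  row1 -= 1·row0 → [0,-2,3]
  row2 -= -3·row0 → [0,8,-15]
  row2 -= -4·row1 → [0,0,-3]

L=[[1,0,0],[1,1,0],[-3,-4,1]] U=[[-3,-1,3],[0,-2,3],[0,0,-3]]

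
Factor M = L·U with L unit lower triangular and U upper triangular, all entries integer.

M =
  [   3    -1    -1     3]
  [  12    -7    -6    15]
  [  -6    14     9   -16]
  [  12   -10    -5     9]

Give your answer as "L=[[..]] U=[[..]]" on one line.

L=[[1,0,0,0],[4,1,0,0],[-2,-4,1,0],[4,2,-3,1]] U=[[3,-1,-1,3],[0,-3,-2,3],[0,0,-1,2],[0,0,0,-3]]

  R1 -= 4·R0 → [0,-3,-2,3]
  R2 -= -2·R0 → [0,12,7,-10]
  R3 -= 4·R0 → [0,-6,-1,-3]
  R2 -= -4·R1 → [0,0,-1,2]
  R3 -= 2·R1 → [0,0,3,-9]
  R3 -= -3·R2 → [0,0,0,-3]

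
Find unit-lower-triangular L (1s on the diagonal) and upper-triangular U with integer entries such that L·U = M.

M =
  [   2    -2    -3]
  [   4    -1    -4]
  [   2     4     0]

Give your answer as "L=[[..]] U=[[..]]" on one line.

L=[[1,0,0],[2,1,0],[1,2,1]] U=[[2,-2,-3],[0,3,2],[0,0,-1]]

  R1 -= 2·R0 → [0,3,2]
  R2 -= 1·R0 → [0,6,3]
  R2 -= 2·R1 → [0,0,-1]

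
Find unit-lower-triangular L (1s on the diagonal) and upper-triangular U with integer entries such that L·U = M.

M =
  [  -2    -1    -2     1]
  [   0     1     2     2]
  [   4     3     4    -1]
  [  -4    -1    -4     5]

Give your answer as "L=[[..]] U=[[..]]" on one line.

L=[[1,0,0,0],[0,1,0,0],[-2,1,1,0],[2,1,1,1]] U=[[-2,-1,-2,1],[0,1,2,2],[0,0,-2,-1],[0,0,0,2]]

  R1 -= 0·R0 → [0,1,2,2]
  R2 -= -2·R0 → [0,1,0,1]
  R3 -= 2·R0 → [0,1,0,3]
  R2 -= 1·R1 → [0,0,-2,-1]
  R3 -= 1·R1 → [0,0,-2,1]
  R3 -= 1·R2 → [0,0,0,2]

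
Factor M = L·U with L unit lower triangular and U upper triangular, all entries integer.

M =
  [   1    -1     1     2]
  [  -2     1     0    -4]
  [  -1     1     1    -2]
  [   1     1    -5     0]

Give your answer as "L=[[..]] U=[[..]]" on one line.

L=[[1,0,0,0],[-2,1,0,0],[-1,0,1,0],[1,-2,-1,1]] U=[[1,-1,1,2],[0,-1,2,0],[0,0,2,0],[0,0,0,-2]]

  row1 -= -2·row0 → [0,-1,2,0]
  row2 -= -1·row0 → [0,0,2,0]
  row3 -= 1·row0 → [0,2,-6,-2]
  row2 -= 0·row1 → [0,0,2,0]
  row3 -= -2·row1 → [0,0,-2,-2]
  row3 -= -1·row2 → [0,0,0,-2]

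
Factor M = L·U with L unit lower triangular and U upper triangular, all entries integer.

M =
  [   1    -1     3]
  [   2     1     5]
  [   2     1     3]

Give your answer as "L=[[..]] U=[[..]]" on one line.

  r1 -= 2·r0 → [0,3,-1]
  r2 -= 2·r0 → [0,3,-3]
  r2 -= 1·r1 → [0,0,-2]

L=[[1,0,0],[2,1,0],[2,1,1]] U=[[1,-1,3],[0,3,-1],[0,0,-2]]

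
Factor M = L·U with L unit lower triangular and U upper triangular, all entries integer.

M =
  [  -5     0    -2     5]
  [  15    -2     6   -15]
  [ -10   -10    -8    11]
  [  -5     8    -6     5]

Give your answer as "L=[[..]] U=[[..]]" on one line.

  r1 -= -3·r0 → [0,-2,0,0]
  r2 -= 2·r0 → [0,-10,-4,1]
  r3 -= 1·r0 → [0,8,-4,0]
  r2 -= 5·r1 → [0,0,-4,1]
  r3 -= -4·r1 → [0,0,-4,0]
  r3 -= 1·r2 → [0,0,0,-1]

L=[[1,0,0,0],[-3,1,0,0],[2,5,1,0],[1,-4,1,1]] U=[[-5,0,-2,5],[0,-2,0,0],[0,0,-4,1],[0,0,0,-1]]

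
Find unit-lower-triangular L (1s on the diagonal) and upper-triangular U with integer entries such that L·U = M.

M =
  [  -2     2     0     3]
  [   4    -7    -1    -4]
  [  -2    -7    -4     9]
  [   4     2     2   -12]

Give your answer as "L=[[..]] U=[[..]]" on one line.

  r1 -= -2·r0 → [0,-3,-1,2]
  r2 -= 1·r0 → [0,-9,-4,6]
  r3 -= -2·r0 → [0,6,2,-6]
  r2 -= 3·r1 → [0,0,-1,0]
  r3 -= -2·r1 → [0,0,0,-2]
  r3 -= 0·r2 → [0,0,0,-2]

L=[[1,0,0,0],[-2,1,0,0],[1,3,1,0],[-2,-2,0,1]] U=[[-2,2,0,3],[0,-3,-1,2],[0,0,-1,0],[0,0,0,-2]]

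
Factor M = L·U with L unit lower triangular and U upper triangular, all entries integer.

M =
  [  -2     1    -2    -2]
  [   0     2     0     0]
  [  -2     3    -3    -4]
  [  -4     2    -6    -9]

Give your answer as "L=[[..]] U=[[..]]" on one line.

  row1 -= 0·row0 → [0,2,0,0]
  row2 -= 1·row0 → [0,2,-1,-2]
  row3 -= 2·row0 → [0,0,-2,-5]
  row2 -= 1·row1 → [0,0,-1,-2]
  row3 -= 0·row1 → [0,0,-2,-5]
  row3 -= 2·row2 → [0,0,0,-1]

L=[[1,0,0,0],[0,1,0,0],[1,1,1,0],[2,0,2,1]] U=[[-2,1,-2,-2],[0,2,0,0],[0,0,-1,-2],[0,0,0,-1]]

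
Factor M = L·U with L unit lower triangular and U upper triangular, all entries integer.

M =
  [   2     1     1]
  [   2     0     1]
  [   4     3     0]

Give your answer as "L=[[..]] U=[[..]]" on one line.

  row1 -= 1·row0 → [0,-1,0]
  row2 -= 2·row0 → [0,1,-2]
  row2 -= -1·row1 → [0,0,-2]

L=[[1,0,0],[1,1,0],[2,-1,1]] U=[[2,1,1],[0,-1,0],[0,0,-2]]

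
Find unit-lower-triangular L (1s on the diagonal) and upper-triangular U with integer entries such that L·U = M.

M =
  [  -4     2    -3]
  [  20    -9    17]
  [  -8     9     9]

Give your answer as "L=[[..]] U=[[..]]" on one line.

  row1 -= -5·row0 → [0,1,2]
  row2 -= 2·row0 → [0,5,15]
  row2 -= 5·row1 → [0,0,5]

L=[[1,0,0],[-5,1,0],[2,5,1]] U=[[-4,2,-3],[0,1,2],[0,0,5]]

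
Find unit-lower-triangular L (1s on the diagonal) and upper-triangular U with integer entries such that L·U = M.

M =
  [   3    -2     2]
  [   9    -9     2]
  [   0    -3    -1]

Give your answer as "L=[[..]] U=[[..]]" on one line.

  R1 -= 3·R0 → [0,-3,-4]
  R2 -= 0·R0 → [0,-3,-1]
  R2 -= 1·R1 → [0,0,3]

L=[[1,0,0],[3,1,0],[0,1,1]] U=[[3,-2,2],[0,-3,-4],[0,0,3]]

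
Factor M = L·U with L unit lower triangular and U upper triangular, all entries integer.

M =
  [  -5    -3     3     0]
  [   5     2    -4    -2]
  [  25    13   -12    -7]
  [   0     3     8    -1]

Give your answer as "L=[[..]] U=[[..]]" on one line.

L=[[1,0,0,0],[-1,1,0,0],[-5,2,1,0],[0,-3,1,1]] U=[[-5,-3,3,0],[0,-1,-1,-2],[0,0,5,-3],[0,0,0,-4]]

  row1 -= -1·row0 → [0,-1,-1,-2]
  row2 -= -5·row0 → [0,-2,3,-7]
  row3 -= 0·row0 → [0,3,8,-1]
  row2 -= 2·row1 → [0,0,5,-3]
  row3 -= -3·row1 → [0,0,5,-7]
  row3 -= 1·row2 → [0,0,0,-4]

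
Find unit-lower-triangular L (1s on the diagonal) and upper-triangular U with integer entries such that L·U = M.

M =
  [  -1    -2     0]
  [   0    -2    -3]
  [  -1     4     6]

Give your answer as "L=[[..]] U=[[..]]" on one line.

L=[[1,0,0],[0,1,0],[1,-3,1]] U=[[-1,-2,0],[0,-2,-3],[0,0,-3]]

  row1 -= 0·row0 → [0,-2,-3]
  row2 -= 1·row0 → [0,6,6]
  row2 -= -3·row1 → [0,0,-3]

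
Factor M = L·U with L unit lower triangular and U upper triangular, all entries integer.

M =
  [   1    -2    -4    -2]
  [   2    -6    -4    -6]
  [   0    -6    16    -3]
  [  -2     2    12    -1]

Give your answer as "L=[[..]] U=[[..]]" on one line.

  r1 -= 2·r0 → [0,-2,4,-2]
  r2 -= 0·r0 → [0,-6,16,-3]
  r3 -= -2·r0 → [0,-2,4,-5]
  r2 -= 3·r1 → [0,0,4,3]
  r3 -= 1·r1 → [0,0,0,-3]
  r3 -= 0·r2 → [0,0,0,-3]

L=[[1,0,0,0],[2,1,0,0],[0,3,1,0],[-2,1,0,1]] U=[[1,-2,-4,-2],[0,-2,4,-2],[0,0,4,3],[0,0,0,-3]]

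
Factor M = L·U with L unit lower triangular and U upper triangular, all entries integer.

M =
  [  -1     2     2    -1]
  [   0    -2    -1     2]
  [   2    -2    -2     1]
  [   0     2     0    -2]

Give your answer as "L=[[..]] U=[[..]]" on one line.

L=[[1,0,0,0],[0,1,0,0],[-2,-1,1,0],[0,-1,-1,1]] U=[[-1,2,2,-1],[0,-2,-1,2],[0,0,1,1],[0,0,0,1]]

  row1 -= 0·row0 → [0,-2,-1,2]
  row2 -= -2·row0 → [0,2,2,-1]
  row3 -= 0·row0 → [0,2,0,-2]
  row2 -= -1·row1 → [0,0,1,1]
  row3 -= -1·row1 → [0,0,-1,0]
  row3 -= -1·row2 → [0,0,0,1]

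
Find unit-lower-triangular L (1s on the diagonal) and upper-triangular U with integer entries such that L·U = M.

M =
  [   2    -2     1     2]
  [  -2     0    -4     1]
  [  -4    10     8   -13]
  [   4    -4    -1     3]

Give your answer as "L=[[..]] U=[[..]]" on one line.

  R1 -= -1·R0 → [0,-2,-3,3]
  R2 -= -2·R0 → [0,6,10,-9]
  R3 -= 2·R0 → [0,0,-3,-1]
  R2 -= -3·R1 → [0,0,1,0]
  R3 -= 0·R1 → [0,0,-3,-1]
  R3 -= -3·R2 → [0,0,0,-1]

L=[[1,0,0,0],[-1,1,0,0],[-2,-3,1,0],[2,0,-3,1]] U=[[2,-2,1,2],[0,-2,-3,3],[0,0,1,0],[0,0,0,-1]]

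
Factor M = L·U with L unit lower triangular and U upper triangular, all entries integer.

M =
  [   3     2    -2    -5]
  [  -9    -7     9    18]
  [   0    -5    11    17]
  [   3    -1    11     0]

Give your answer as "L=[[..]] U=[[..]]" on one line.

  row1 -= -3·row0 → [0,-1,3,3]
  row2 -= 0·row0 → [0,-5,11,17]
  row3 -= 1·row0 → [0,-3,13,5]
  row2 -= 5·row1 → [0,0,-4,2]
  row3 -= 3·row1 → [0,0,4,-4]
  row3 -= -1·row2 → [0,0,0,-2]

L=[[1,0,0,0],[-3,1,0,0],[0,5,1,0],[1,3,-1,1]] U=[[3,2,-2,-5],[0,-1,3,3],[0,0,-4,2],[0,0,0,-2]]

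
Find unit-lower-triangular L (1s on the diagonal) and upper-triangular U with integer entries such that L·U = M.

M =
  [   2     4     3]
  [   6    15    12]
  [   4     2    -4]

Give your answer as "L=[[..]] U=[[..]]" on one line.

L=[[1,0,0],[3,1,0],[2,-2,1]] U=[[2,4,3],[0,3,3],[0,0,-4]]

  r1 -= 3·r0 → [0,3,3]
  r2 -= 2·r0 → [0,-6,-10]
  r2 -= -2·r1 → [0,0,-4]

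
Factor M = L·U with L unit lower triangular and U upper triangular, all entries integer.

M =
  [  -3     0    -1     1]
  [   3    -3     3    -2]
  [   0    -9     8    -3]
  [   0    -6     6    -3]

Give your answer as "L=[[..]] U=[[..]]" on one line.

L=[[1,0,0,0],[-1,1,0,0],[0,3,1,0],[0,2,1,1]] U=[[-3,0,-1,1],[0,-3,2,-1],[0,0,2,0],[0,0,0,-1]]

  r1 -= -1·r0 → [0,-3,2,-1]
  r2 -= 0·r0 → [0,-9,8,-3]
  r3 -= 0·r0 → [0,-6,6,-3]
  r2 -= 3·r1 → [0,0,2,0]
  r3 -= 2·r1 → [0,0,2,-1]
  r3 -= 1·r2 → [0,0,0,-1]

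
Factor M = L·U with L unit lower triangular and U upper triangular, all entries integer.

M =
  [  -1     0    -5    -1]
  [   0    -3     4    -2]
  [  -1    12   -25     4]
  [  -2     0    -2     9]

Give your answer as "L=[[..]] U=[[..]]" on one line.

L=[[1,0,0,0],[0,1,0,0],[1,-4,1,0],[2,0,-2,1]] U=[[-1,0,-5,-1],[0,-3,4,-2],[0,0,-4,-3],[0,0,0,5]]

  row1 -= 0·row0 → [0,-3,4,-2]
  row2 -= 1·row0 → [0,12,-20,5]
  row3 -= 2·row0 → [0,0,8,11]
  row2 -= -4·row1 → [0,0,-4,-3]
  row3 -= 0·row1 → [0,0,8,11]
  row3 -= -2·row2 → [0,0,0,5]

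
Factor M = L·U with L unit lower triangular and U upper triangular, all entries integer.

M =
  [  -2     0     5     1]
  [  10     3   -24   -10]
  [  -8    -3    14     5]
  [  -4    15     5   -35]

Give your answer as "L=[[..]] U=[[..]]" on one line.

L=[[1,0,0,0],[-5,1,0,0],[4,-1,1,0],[2,5,2,1]] U=[[-2,0,5,1],[0,3,1,-5],[0,0,-5,-4],[0,0,0,-4]]

  R1 -= -5·R0 → [0,3,1,-5]
  R2 -= 4·R0 → [0,-3,-6,1]
  R3 -= 2·R0 → [0,15,-5,-37]
  R2 -= -1·R1 → [0,0,-5,-4]
  R3 -= 5·R1 → [0,0,-10,-12]
  R3 -= 2·R2 → [0,0,0,-4]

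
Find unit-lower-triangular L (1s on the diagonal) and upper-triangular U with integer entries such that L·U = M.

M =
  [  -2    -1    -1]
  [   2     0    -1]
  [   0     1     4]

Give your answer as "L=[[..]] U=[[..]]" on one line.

  R1 -= -1·R0 → [0,-1,-2]
  R2 -= 0·R0 → [0,1,4]
  R2 -= -1·R1 → [0,0,2]

L=[[1,0,0],[-1,1,0],[0,-1,1]] U=[[-2,-1,-1],[0,-1,-2],[0,0,2]]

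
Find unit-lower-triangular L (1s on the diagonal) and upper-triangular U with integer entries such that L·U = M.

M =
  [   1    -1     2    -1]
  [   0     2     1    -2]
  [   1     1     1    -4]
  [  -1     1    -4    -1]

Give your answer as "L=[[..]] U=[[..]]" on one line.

L=[[1,0,0,0],[0,1,0,0],[1,1,1,0],[-1,0,1,1]] U=[[1,-1,2,-1],[0,2,1,-2],[0,0,-2,-1],[0,0,0,-1]]

  r1 -= 0·r0 → [0,2,1,-2]
  r2 -= 1·r0 → [0,2,-1,-3]
  r3 -= -1·r0 → [0,0,-2,-2]
  r2 -= 1·r1 → [0,0,-2,-1]
  r3 -= 0·r1 → [0,0,-2,-2]
  r3 -= 1·r2 → [0,0,0,-1]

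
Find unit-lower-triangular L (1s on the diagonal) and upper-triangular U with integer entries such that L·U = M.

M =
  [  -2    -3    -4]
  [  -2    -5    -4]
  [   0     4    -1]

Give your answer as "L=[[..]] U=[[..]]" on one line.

  row1 -= 1·row0 → [0,-2,0]
  row2 -= 0·row0 → [0,4,-1]
  row2 -= -2·row1 → [0,0,-1]

L=[[1,0,0],[1,1,0],[0,-2,1]] U=[[-2,-3,-4],[0,-2,0],[0,0,-1]]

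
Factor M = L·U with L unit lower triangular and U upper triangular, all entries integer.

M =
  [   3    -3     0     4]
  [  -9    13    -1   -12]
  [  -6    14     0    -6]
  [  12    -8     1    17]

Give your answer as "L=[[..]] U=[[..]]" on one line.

  r1 -= -3·r0 → [0,4,-1,0]
  r2 -= -2·r0 → [0,8,0,2]
  r3 -= 4·r0 → [0,4,1,1]
  r2 -= 2·r1 → [0,0,2,2]
  r3 -= 1·r1 → [0,0,2,1]
  r3 -= 1·r2 → [0,0,0,-1]

L=[[1,0,0,0],[-3,1,0,0],[-2,2,1,0],[4,1,1,1]] U=[[3,-3,0,4],[0,4,-1,0],[0,0,2,2],[0,0,0,-1]]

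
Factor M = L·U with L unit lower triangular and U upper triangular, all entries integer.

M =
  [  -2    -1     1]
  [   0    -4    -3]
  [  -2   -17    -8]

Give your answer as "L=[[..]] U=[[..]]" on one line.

L=[[1,0,0],[0,1,0],[1,4,1]] U=[[-2,-1,1],[0,-4,-3],[0,0,3]]

  r1 -= 0·r0 → [0,-4,-3]
  r2 -= 1·r0 → [0,-16,-9]
  r2 -= 4·r1 → [0,0,3]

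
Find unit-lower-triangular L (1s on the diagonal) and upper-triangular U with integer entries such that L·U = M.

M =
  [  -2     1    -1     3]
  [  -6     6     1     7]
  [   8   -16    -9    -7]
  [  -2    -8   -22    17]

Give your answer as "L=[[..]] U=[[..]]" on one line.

  R1 -= 3·R0 → [0,3,4,-2]
  R2 -= -4·R0 → [0,-12,-13,5]
  R3 -= 1·R0 → [0,-9,-21,14]
  R2 -= -4·R1 → [0,0,3,-3]
  R3 -= -3·R1 → [0,0,-9,8]
  R3 -= -3·R2 → [0,0,0,-1]

L=[[1,0,0,0],[3,1,0,0],[-4,-4,1,0],[1,-3,-3,1]] U=[[-2,1,-1,3],[0,3,4,-2],[0,0,3,-3],[0,0,0,-1]]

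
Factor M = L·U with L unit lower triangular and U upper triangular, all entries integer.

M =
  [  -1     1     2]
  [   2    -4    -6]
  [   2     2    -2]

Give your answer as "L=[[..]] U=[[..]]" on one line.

L=[[1,0,0],[-2,1,0],[-2,-2,1]] U=[[-1,1,2],[0,-2,-2],[0,0,-2]]

  row1 -= -2·row0 → [0,-2,-2]
  row2 -= -2·row0 → [0,4,2]
  row2 -= -2·row1 → [0,0,-2]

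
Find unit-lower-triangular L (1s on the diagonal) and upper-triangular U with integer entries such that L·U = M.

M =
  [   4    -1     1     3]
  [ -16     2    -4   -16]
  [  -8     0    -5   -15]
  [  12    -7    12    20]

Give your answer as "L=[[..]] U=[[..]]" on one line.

  row1 -= -4·row0 → [0,-2,0,-4]
  row2 -= -2·row0 → [0,-2,-3,-9]
  row3 -= 3·row0 → [0,-4,9,11]
  row2 -= 1·row1 → [0,0,-3,-5]
  row3 -= 2·row1 → [0,0,9,19]
  row3 -= -3·row2 → [0,0,0,4]

L=[[1,0,0,0],[-4,1,0,0],[-2,1,1,0],[3,2,-3,1]] U=[[4,-1,1,3],[0,-2,0,-4],[0,0,-3,-5],[0,0,0,4]]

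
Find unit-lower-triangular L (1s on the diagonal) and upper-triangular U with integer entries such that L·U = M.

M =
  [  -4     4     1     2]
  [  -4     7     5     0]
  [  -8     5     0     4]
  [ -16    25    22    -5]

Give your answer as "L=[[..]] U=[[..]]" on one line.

  r1 -= 1·r0 → [0,3,4,-2]
  r2 -= 2·r0 → [0,-3,-2,0]
  r3 -= 4·r0 → [0,9,18,-13]
  r2 -= -1·r1 → [0,0,2,-2]
  r3 -= 3·r1 → [0,0,6,-7]
  r3 -= 3·r2 → [0,0,0,-1]

L=[[1,0,0,0],[1,1,0,0],[2,-1,1,0],[4,3,3,1]] U=[[-4,4,1,2],[0,3,4,-2],[0,0,2,-2],[0,0,0,-1]]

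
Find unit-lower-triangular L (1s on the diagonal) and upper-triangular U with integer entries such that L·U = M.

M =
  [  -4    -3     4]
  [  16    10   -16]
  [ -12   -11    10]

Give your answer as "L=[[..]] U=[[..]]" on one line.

L=[[1,0,0],[-4,1,0],[3,1,1]] U=[[-4,-3,4],[0,-2,0],[0,0,-2]]

  R1 -= -4·R0 → [0,-2,0]
  R2 -= 3·R0 → [0,-2,-2]
  R2 -= 1·R1 → [0,0,-2]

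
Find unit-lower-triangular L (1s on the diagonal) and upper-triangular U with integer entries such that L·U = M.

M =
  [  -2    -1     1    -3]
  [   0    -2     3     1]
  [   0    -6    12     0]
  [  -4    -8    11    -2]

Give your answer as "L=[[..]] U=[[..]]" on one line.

L=[[1,0,0,0],[0,1,0,0],[0,3,1,0],[2,3,0,1]] U=[[-2,-1,1,-3],[0,-2,3,1],[0,0,3,-3],[0,0,0,1]]

  R1 -= 0·R0 → [0,-2,3,1]
  R2 -= 0·R0 → [0,-6,12,0]
  R3 -= 2·R0 → [0,-6,9,4]
  R2 -= 3·R1 → [0,0,3,-3]
  R3 -= 3·R1 → [0,0,0,1]
  R3 -= 0·R2 → [0,0,0,1]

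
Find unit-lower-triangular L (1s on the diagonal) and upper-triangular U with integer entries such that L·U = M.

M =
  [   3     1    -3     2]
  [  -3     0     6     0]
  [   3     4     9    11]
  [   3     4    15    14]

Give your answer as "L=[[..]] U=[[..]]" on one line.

L=[[1,0,0,0],[-1,1,0,0],[1,3,1,0],[1,3,3,1]] U=[[3,1,-3,2],[0,1,3,2],[0,0,3,3],[0,0,0,-3]]

  row1 -= -1·row0 → [0,1,3,2]
  row2 -= 1·row0 → [0,3,12,9]
  row3 -= 1·row0 → [0,3,18,12]
  row2 -= 3·row1 → [0,0,3,3]
  row3 -= 3·row1 → [0,0,9,6]
  row3 -= 3·row2 → [0,0,0,-3]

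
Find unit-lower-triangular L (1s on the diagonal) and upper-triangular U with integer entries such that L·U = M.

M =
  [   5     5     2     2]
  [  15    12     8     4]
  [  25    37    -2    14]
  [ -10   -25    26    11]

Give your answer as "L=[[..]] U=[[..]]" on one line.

L=[[1,0,0,0],[3,1,0,0],[5,-4,1,0],[-2,5,-5,1]] U=[[5,5,2,2],[0,-3,2,-2],[0,0,-4,-4],[0,0,0,5]]

  row1 -= 3·row0 → [0,-3,2,-2]
  row2 -= 5·row0 → [0,12,-12,4]
  row3 -= -2·row0 → [0,-15,30,15]
  row2 -= -4·row1 → [0,0,-4,-4]
  row3 -= 5·row1 → [0,0,20,25]
  row3 -= -5·row2 → [0,0,0,5]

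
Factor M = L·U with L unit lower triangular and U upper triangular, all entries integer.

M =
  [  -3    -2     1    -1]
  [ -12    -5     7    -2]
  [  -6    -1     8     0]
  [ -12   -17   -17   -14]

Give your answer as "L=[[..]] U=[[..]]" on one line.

L=[[1,0,0,0],[4,1,0,0],[2,1,1,0],[4,-3,-4,1]] U=[[-3,-2,1,-1],[0,3,3,2],[0,0,3,0],[0,0,0,-4]]

  r1 -= 4·r0 → [0,3,3,2]
  r2 -= 2·r0 → [0,3,6,2]
  r3 -= 4·r0 → [0,-9,-21,-10]
  r2 -= 1·r1 → [0,0,3,0]
  r3 -= -3·r1 → [0,0,-12,-4]
  r3 -= -4·r2 → [0,0,0,-4]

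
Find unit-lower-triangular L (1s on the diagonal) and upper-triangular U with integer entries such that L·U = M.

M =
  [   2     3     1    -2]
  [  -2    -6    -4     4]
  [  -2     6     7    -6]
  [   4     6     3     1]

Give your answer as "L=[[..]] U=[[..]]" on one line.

L=[[1,0,0,0],[-1,1,0,0],[-1,-3,1,0],[2,0,-1,1]] U=[[2,3,1,-2],[0,-3,-3,2],[0,0,-1,-2],[0,0,0,3]]

  r1 -= -1·r0 → [0,-3,-3,2]
  r2 -= -1·r0 → [0,9,8,-8]
  r3 -= 2·r0 → [0,0,1,5]
  r2 -= -3·r1 → [0,0,-1,-2]
  r3 -= 0·r1 → [0,0,1,5]
  r3 -= -1·r2 → [0,0,0,3]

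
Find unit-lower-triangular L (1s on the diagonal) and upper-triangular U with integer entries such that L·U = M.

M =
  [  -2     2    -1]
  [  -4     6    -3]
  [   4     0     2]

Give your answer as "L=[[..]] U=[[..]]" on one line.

  row1 -= 2·row0 → [0,2,-1]
  row2 -= -2·row0 → [0,4,0]
  row2 -= 2·row1 → [0,0,2]

L=[[1,0,0],[2,1,0],[-2,2,1]] U=[[-2,2,-1],[0,2,-1],[0,0,2]]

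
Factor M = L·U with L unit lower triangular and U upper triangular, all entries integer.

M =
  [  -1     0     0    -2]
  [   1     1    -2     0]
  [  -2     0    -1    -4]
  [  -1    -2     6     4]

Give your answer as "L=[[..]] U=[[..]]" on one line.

L=[[1,0,0,0],[-1,1,0,0],[2,0,1,0],[1,-2,-2,1]] U=[[-1,0,0,-2],[0,1,-2,-2],[0,0,-1,0],[0,0,0,2]]

  row1 -= -1·row0 → [0,1,-2,-2]
  row2 -= 2·row0 → [0,0,-1,0]
  row3 -= 1·row0 → [0,-2,6,6]
  row2 -= 0·row1 → [0,0,-1,0]
  row3 -= -2·row1 → [0,0,2,2]
  row3 -= -2·row2 → [0,0,0,2]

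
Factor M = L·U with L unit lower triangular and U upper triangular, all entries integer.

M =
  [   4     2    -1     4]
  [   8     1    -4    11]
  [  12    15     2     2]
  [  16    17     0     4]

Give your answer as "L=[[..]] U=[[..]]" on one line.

  row1 -= 2·row0 → [0,-3,-2,3]
  row2 -= 3·row0 → [0,9,5,-10]
  row3 -= 4·row0 → [0,9,4,-12]
  row2 -= -3·row1 → [0,0,-1,-1]
  row3 -= -3·row1 → [0,0,-2,-3]
  row3 -= 2·row2 → [0,0,0,-1]

L=[[1,0,0,0],[2,1,0,0],[3,-3,1,0],[4,-3,2,1]] U=[[4,2,-1,4],[0,-3,-2,3],[0,0,-1,-1],[0,0,0,-1]]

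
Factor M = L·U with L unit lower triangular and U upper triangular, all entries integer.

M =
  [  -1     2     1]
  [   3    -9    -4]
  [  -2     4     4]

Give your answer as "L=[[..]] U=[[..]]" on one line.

  r1 -= -3·r0 → [0,-3,-1]
  r2 -= 2·r0 → [0,0,2]
  r2 -= 0·r1 → [0,0,2]

L=[[1,0,0],[-3,1,0],[2,0,1]] U=[[-1,2,1],[0,-3,-1],[0,0,2]]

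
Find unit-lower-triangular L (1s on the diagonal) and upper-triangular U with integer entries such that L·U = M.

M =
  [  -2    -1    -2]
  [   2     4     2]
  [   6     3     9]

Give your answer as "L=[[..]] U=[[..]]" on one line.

L=[[1,0,0],[-1,1,0],[-3,0,1]] U=[[-2,-1,-2],[0,3,0],[0,0,3]]

  r1 -= -1·r0 → [0,3,0]
  r2 -= -3·r0 → [0,0,3]
  r2 -= 0·r1 → [0,0,3]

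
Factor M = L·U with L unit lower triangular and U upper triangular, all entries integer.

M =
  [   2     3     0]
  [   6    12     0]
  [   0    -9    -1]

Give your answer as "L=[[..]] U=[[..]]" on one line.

  row1 -= 3·row0 → [0,3,0]
  row2 -= 0·row0 → [0,-9,-1]
  row2 -= -3·row1 → [0,0,-1]

L=[[1,0,0],[3,1,0],[0,-3,1]] U=[[2,3,0],[0,3,0],[0,0,-1]]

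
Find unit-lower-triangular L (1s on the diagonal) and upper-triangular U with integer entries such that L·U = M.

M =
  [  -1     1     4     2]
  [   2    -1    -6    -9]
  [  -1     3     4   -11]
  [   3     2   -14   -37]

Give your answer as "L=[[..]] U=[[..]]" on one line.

  row1 -= -2·row0 → [0,1,2,-5]
  row2 -= 1·row0 → [0,2,0,-13]
  row3 -= -3·row0 → [0,5,-2,-31]
  row2 -= 2·row1 → [0,0,-4,-3]
  row3 -= 5·row1 → [0,0,-12,-6]
  row3 -= 3·row2 → [0,0,0,3]

L=[[1,0,0,0],[-2,1,0,0],[1,2,1,0],[-3,5,3,1]] U=[[-1,1,4,2],[0,1,2,-5],[0,0,-4,-3],[0,0,0,3]]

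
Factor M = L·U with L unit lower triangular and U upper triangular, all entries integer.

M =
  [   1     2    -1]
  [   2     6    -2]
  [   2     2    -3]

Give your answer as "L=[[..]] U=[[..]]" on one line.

  r1 -= 2·r0 → [0,2,0]
  r2 -= 2·r0 → [0,-2,-1]
  r2 -= -1·r1 → [0,0,-1]

L=[[1,0,0],[2,1,0],[2,-1,1]] U=[[1,2,-1],[0,2,0],[0,0,-1]]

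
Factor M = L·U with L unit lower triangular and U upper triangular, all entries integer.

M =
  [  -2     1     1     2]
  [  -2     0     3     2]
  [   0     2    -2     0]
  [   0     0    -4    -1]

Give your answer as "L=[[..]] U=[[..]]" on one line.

  r1 -= 1·r0 → [0,-1,2,0]
  r2 -= 0·r0 → [0,2,-2,0]
  r3 -= 0·r0 → [0,0,-4,-1]
  r2 -= -2·r1 → [0,0,2,0]
  r3 -= 0·r1 → [0,0,-4,-1]
  r3 -= -2·r2 → [0,0,0,-1]

L=[[1,0,0,0],[1,1,0,0],[0,-2,1,0],[0,0,-2,1]] U=[[-2,1,1,2],[0,-1,2,0],[0,0,2,0],[0,0,0,-1]]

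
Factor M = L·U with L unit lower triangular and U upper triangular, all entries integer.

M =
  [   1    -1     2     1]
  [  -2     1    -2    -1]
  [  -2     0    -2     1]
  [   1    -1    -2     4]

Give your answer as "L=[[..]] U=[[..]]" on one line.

L=[[1,0,0,0],[-2,1,0,0],[-2,2,1,0],[1,0,2,1]] U=[[1,-1,2,1],[0,-1,2,1],[0,0,-2,1],[0,0,0,1]]

  r1 -= -2·r0 → [0,-1,2,1]
  r2 -= -2·r0 → [0,-2,2,3]
  r3 -= 1·r0 → [0,0,-4,3]
  r2 -= 2·r1 → [0,0,-2,1]
  r3 -= 0·r1 → [0,0,-4,3]
  r3 -= 2·r2 → [0,0,0,1]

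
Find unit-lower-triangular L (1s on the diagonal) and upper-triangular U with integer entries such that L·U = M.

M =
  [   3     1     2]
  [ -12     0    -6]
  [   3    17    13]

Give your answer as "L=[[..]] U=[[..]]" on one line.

L=[[1,0,0],[-4,1,0],[1,4,1]] U=[[3,1,2],[0,4,2],[0,0,3]]

  R1 -= -4·R0 → [0,4,2]
  R2 -= 1·R0 → [0,16,11]
  R2 -= 4·R1 → [0,0,3]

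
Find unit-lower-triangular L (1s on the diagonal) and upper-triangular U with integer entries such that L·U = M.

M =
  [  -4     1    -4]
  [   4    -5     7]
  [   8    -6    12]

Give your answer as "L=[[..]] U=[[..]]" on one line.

  r1 -= -1·r0 → [0,-4,3]
  r2 -= -2·r0 → [0,-4,4]
  r2 -= 1·r1 → [0,0,1]

L=[[1,0,0],[-1,1,0],[-2,1,1]] U=[[-4,1,-4],[0,-4,3],[0,0,1]]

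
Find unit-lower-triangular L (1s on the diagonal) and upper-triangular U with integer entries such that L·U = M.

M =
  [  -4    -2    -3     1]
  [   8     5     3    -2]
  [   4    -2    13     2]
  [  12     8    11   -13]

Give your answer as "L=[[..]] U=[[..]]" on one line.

L=[[1,0,0,0],[-2,1,0,0],[-1,-4,1,0],[-3,2,-4,1]] U=[[-4,-2,-3,1],[0,1,-3,0],[0,0,-2,3],[0,0,0,2]]

  R1 -= -2·R0 → [0,1,-3,0]
  R2 -= -1·R0 → [0,-4,10,3]
  R3 -= -3·R0 → [0,2,2,-10]
  R2 -= -4·R1 → [0,0,-2,3]
  R3 -= 2·R1 → [0,0,8,-10]
  R3 -= -4·R2 → [0,0,0,2]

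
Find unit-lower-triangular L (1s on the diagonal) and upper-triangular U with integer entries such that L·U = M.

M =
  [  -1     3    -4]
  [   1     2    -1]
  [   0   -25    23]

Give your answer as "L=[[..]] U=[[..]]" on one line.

L=[[1,0,0],[-1,1,0],[0,-5,1]] U=[[-1,3,-4],[0,5,-5],[0,0,-2]]

  row1 -= -1·row0 → [0,5,-5]
  row2 -= 0·row0 → [0,-25,23]
  row2 -= -5·row1 → [0,0,-2]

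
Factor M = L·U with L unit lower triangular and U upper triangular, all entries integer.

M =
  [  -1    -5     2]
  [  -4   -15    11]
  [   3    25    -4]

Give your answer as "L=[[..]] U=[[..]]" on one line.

  r1 -= 4·r0 → [0,5,3]
  r2 -= -3·r0 → [0,10,2]
  r2 -= 2·r1 → [0,0,-4]

L=[[1,0,0],[4,1,0],[-3,2,1]] U=[[-1,-5,2],[0,5,3],[0,0,-4]]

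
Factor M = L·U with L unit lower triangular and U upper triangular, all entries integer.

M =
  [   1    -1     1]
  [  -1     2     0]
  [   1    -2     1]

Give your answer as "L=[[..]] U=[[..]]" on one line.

L=[[1,0,0],[-1,1,0],[1,-1,1]] U=[[1,-1,1],[0,1,1],[0,0,1]]

  R1 -= -1·R0 → [0,1,1]
  R2 -= 1·R0 → [0,-1,0]
  R2 -= -1·R1 → [0,0,1]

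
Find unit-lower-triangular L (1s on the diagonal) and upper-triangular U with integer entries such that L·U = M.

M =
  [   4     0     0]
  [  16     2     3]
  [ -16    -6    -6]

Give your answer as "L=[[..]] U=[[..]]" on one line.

  r1 -= 4·r0 → [0,2,3]
  r2 -= -4·r0 → [0,-6,-6]
  r2 -= -3·r1 → [0,0,3]

L=[[1,0,0],[4,1,0],[-4,-3,1]] U=[[4,0,0],[0,2,3],[0,0,3]]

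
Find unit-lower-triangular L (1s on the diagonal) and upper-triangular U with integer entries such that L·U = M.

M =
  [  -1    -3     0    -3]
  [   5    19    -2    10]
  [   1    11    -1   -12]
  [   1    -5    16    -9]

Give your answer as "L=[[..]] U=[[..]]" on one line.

  row1 -= -5·row0 → [0,4,-2,-5]
  row2 -= -1·row0 → [0,8,-1,-15]
  row3 -= -1·row0 → [0,-8,16,-12]
  row2 -= 2·row1 → [0,0,3,-5]
  row3 -= -2·row1 → [0,0,12,-22]
  row3 -= 4·row2 → [0,0,0,-2]

L=[[1,0,0,0],[-5,1,0,0],[-1,2,1,0],[-1,-2,4,1]] U=[[-1,-3,0,-3],[0,4,-2,-5],[0,0,3,-5],[0,0,0,-2]]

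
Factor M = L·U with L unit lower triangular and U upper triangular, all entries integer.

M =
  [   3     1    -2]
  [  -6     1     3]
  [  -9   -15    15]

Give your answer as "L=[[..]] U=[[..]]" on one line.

  r1 -= -2·r0 → [0,3,-1]
  r2 -= -3·r0 → [0,-12,9]
  r2 -= -4·r1 → [0,0,5]

L=[[1,0,0],[-2,1,0],[-3,-4,1]] U=[[3,1,-2],[0,3,-1],[0,0,5]]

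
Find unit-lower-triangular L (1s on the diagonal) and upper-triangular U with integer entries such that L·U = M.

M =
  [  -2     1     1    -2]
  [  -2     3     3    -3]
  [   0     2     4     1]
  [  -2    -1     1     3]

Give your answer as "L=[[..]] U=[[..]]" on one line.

  R1 -= 1·R0 → [0,2,2,-1]
  R2 -= 0·R0 → [0,2,4,1]
  R3 -= 1·R0 → [0,-2,0,5]
  R2 -= 1·R1 → [0,0,2,2]
  R3 -= -1·R1 → [0,0,2,4]
  R3 -= 1·R2 → [0,0,0,2]

L=[[1,0,0,0],[1,1,0,0],[0,1,1,0],[1,-1,1,1]] U=[[-2,1,1,-2],[0,2,2,-1],[0,0,2,2],[0,0,0,2]]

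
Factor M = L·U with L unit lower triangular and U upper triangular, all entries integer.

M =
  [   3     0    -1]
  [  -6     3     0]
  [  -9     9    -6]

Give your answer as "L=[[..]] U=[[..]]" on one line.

  row1 -= -2·row0 → [0,3,-2]
  row2 -= -3·row0 → [0,9,-9]
  row2 -= 3·row1 → [0,0,-3]

L=[[1,0,0],[-2,1,0],[-3,3,1]] U=[[3,0,-1],[0,3,-2],[0,0,-3]]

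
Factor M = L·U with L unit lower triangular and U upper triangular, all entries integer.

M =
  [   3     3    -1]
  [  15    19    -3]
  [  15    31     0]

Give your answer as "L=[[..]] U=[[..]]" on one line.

L=[[1,0,0],[5,1,0],[5,4,1]] U=[[3,3,-1],[0,4,2],[0,0,-3]]

  row1 -= 5·row0 → [0,4,2]
  row2 -= 5·row0 → [0,16,5]
  row2 -= 4·row1 → [0,0,-3]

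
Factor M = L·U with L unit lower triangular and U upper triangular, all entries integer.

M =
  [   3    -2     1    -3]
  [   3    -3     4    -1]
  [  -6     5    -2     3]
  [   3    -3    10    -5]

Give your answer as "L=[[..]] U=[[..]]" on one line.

  R1 -= 1·R0 → [0,-1,3,2]
  R2 -= -2·R0 → [0,1,0,-3]
  R3 -= 1·R0 → [0,-1,9,-2]
  R2 -= -1·R1 → [0,0,3,-1]
  R3 -= 1·R1 → [0,0,6,-4]
  R3 -= 2·R2 → [0,0,0,-2]

L=[[1,0,0,0],[1,1,0,0],[-2,-1,1,0],[1,1,2,1]] U=[[3,-2,1,-3],[0,-1,3,2],[0,0,3,-1],[0,0,0,-2]]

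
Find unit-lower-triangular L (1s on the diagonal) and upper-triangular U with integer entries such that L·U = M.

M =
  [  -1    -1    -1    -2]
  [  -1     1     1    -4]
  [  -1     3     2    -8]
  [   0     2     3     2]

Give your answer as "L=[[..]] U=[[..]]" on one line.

  row1 -= 1·row0 → [0,2,2,-2]
  row2 -= 1·row0 → [0,4,3,-6]
  row3 -= 0·row0 → [0,2,3,2]
  row2 -= 2·row1 → [0,0,-1,-2]
  row3 -= 1·row1 → [0,0,1,4]
  row3 -= -1·row2 → [0,0,0,2]

L=[[1,0,0,0],[1,1,0,0],[1,2,1,0],[0,1,-1,1]] U=[[-1,-1,-1,-2],[0,2,2,-2],[0,0,-1,-2],[0,0,0,2]]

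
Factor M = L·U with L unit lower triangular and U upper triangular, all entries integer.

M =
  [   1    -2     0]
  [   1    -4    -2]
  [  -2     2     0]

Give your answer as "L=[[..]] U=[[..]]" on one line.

  r1 -= 1·r0 → [0,-2,-2]
  r2 -= -2·r0 → [0,-2,0]
  r2 -= 1·r1 → [0,0,2]

L=[[1,0,0],[1,1,0],[-2,1,1]] U=[[1,-2,0],[0,-2,-2],[0,0,2]]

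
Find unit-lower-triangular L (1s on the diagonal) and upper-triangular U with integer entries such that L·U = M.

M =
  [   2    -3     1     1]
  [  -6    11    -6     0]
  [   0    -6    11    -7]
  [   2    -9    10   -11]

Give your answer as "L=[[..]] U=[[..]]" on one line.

  r1 -= -3·r0 → [0,2,-3,3]
  r2 -= 0·r0 → [0,-6,11,-7]
  r3 -= 1·r0 → [0,-6,9,-12]
  r2 -= -3·r1 → [0,0,2,2]
  r3 -= -3·r1 → [0,0,0,-3]
  r3 -= 0·r2 → [0,0,0,-3]

L=[[1,0,0,0],[-3,1,0,0],[0,-3,1,0],[1,-3,0,1]] U=[[2,-3,1,1],[0,2,-3,3],[0,0,2,2],[0,0,0,-3]]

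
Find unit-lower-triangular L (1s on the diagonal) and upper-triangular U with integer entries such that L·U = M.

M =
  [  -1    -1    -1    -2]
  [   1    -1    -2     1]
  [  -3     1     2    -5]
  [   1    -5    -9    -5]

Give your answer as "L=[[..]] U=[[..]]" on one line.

L=[[1,0,0,0],[-1,1,0,0],[3,-2,1,0],[-1,3,1,1]] U=[[-1,-1,-1,-2],[0,-2,-3,-1],[0,0,-1,-1],[0,0,0,-3]]

  r1 -= -1·r0 → [0,-2,-3,-1]
  r2 -= 3·r0 → [0,4,5,1]
  r3 -= -1·r0 → [0,-6,-10,-7]
  r2 -= -2·r1 → [0,0,-1,-1]
  r3 -= 3·r1 → [0,0,-1,-4]
  r3 -= 1·r2 → [0,0,0,-3]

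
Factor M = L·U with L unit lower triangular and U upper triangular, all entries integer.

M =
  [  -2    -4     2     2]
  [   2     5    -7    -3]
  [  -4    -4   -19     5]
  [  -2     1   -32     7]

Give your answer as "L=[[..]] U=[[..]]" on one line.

  r1 -= -1·r0 → [0,1,-5,-1]
  r2 -= 2·r0 → [0,4,-23,1]
  r3 -= 1·r0 → [0,5,-34,5]
  r2 -= 4·r1 → [0,0,-3,5]
  r3 -= 5·r1 → [0,0,-9,10]
  r3 -= 3·r2 → [0,0,0,-5]

L=[[1,0,0,0],[-1,1,0,0],[2,4,1,0],[1,5,3,1]] U=[[-2,-4,2,2],[0,1,-5,-1],[0,0,-3,5],[0,0,0,-5]]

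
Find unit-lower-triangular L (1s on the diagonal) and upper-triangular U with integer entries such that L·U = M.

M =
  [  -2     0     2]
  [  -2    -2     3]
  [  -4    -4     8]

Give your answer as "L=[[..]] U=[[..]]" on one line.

  r1 -= 1·r0 → [0,-2,1]
  r2 -= 2·r0 → [0,-4,4]
  r2 -= 2·r1 → [0,0,2]

L=[[1,0,0],[1,1,0],[2,2,1]] U=[[-2,0,2],[0,-2,1],[0,0,2]]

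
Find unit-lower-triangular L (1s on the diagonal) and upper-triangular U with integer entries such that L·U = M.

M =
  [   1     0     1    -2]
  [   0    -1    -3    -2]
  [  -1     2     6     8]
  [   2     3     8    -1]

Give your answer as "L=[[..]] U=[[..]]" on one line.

L=[[1,0,0,0],[0,1,0,0],[-1,-2,1,0],[2,-3,-3,1]] U=[[1,0,1,-2],[0,-1,-3,-2],[0,0,1,2],[0,0,0,3]]

  R1 -= 0·R0 → [0,-1,-3,-2]
  R2 -= -1·R0 → [0,2,7,6]
  R3 -= 2·R0 → [0,3,6,3]
  R2 -= -2·R1 → [0,0,1,2]
  R3 -= -3·R1 → [0,0,-3,-3]
  R3 -= -3·R2 → [0,0,0,3]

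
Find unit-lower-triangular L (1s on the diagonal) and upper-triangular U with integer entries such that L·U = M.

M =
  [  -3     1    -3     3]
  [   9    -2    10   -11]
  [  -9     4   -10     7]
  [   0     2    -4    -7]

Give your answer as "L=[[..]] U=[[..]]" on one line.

  r1 -= -3·r0 → [0,1,1,-2]
  r2 -= 3·r0 → [0,1,-1,-2]
  r3 -= 0·r0 → [0,2,-4,-7]
  r2 -= 1·r1 → [0,0,-2,0]
  r3 -= 2·r1 → [0,0,-6,-3]
  r3 -= 3·r2 → [0,0,0,-3]

L=[[1,0,0,0],[-3,1,0,0],[3,1,1,0],[0,2,3,1]] U=[[-3,1,-3,3],[0,1,1,-2],[0,0,-2,0],[0,0,0,-3]]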